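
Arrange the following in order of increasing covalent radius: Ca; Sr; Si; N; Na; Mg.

N, Si, Mg, Na, Ca, Sr

N is in period 2, group 15; Na is in period 3, group 1; Mg is in period 3, group 2; Si is in period 3, group 14; Ca is in period 4, group 2; Sr is in period 5, group 2.
Radius decreases left→right (rising Z_eff, same n) and increases top→bottom (higher n).
Neither a single period nor a single group — weigh both effects.
Si > N: relative to N, both the across-period and down-group shifts push Si's atomic radius up.
Mg > Si: Mg lies to the left of Si in period 3, so the across-period effect alone puts Mg larger.
Na > Mg: Na lies to the left of Mg in period 3, so the across-period effect alone puts Na larger.
Ca > Na: period and group pull opposite ways; the down-group shift dominates (171 vs 155 pm).
Sr > Ca: Sr sits below Ca in group 2, so the down-group effect alone puts Sr larger.
Approximate values (pm): N 71, Na 155, Mg 139, Si 116, Ca 171, Sr 185.
So from smallest to largest: N < Si < Mg < Na < Ca < Sr.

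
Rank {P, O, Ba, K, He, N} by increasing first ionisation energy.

K < Ba < P < O < N < He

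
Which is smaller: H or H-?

H

Forming H- adds 1 electron to H. More electron–electron repulsion in the same shell, with unchanged nuclear charge, lets the cloud expand.
An anion is larger than its parent atom: H- > H.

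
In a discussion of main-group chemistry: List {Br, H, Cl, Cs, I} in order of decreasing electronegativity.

Cl > Br > I > H > Cs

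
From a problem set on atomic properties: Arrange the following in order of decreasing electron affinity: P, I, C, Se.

I, Se, C, P

C is in period 2, group 14; P is in period 3, group 15; Se is in period 4, group 16; I is in period 5, group 17.
Adding an electron releases more energy for atoms nearer the top right (short of the noble gases).
These sit on a diagonal, where the across-period and down-group effects partly cancel.
C > P: the two effects oppose for this pair; the down-group effect wins (122 vs 72 kJ/mol).
Se > C: period and group pull opposite ways; the across-period shift dominates (195 vs 122 kJ/mol).
I > Se: period and group pull opposite ways; the across-period shift dominates (295 vs 195 kJ/mol).
Tabulated electron affinity (kJ/mol): C 122, P 72, Se 195, I 295.
So from highest to lowest: I > Se > C > P.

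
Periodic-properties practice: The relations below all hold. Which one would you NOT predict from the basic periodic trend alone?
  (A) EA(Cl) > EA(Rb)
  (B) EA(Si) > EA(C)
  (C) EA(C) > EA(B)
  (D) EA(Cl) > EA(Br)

(B)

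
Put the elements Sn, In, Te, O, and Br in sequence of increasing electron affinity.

O is in period 2, group 16; Br is in period 4, group 17; In is in period 5, group 13; Sn is in period 5, group 14; Te is in period 5, group 16.
Adding an electron releases more energy for atoms nearer the top right (short of the noble gases).
These span different periods and groups, so the two trends combine.
Sn > In: both are in period 5; the period trend gives Sn the larger value.
O > Sn: both effects reinforce here, so O is clearly the higher of the two.
Te > O: this pair runs against the simple trend — see the exception note.
Br > Te: relative to Te, both the across-period and down-group shifts push Br's electron affinity up.
Note the exception: Te has a higher electron affinity than O, contrary to the simple trend — O's compact 2p subshell gives strong electron–electron repulsion on the added electron.
Tabulated electron affinity (kJ/mol): O 141, Br 325, In 29, Sn 107, Te 190.
So from lowest to highest: In < Sn < O < Te < Br.

In, Sn, O, Te, Br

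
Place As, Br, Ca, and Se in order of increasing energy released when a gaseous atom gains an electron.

Ca is in period 4, group 2; As is in period 4, group 15; Se is in period 4, group 16; Br is in period 4, group 17.
Atoms with high Z_eff and room in the valence shell (especially the halogens) have the most exothermic electron affinities.
All lie in period 4, so electron affinity increases left to right.
So from lowest to highest: Ca < As < Se < Br.

Ca < As < Se < Br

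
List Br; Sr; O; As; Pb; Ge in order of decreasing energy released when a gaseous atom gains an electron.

O is in period 2, group 16; Ge is in period 4, group 14; As is in period 4, group 15; Br is in period 4, group 17; Sr is in period 5, group 2; Pb is in period 6, group 14.
Electron affinity generally becomes more exothermic across a period toward the halogens and less exothermic down a group.
These span different periods and groups, so the two trends combine.
Pb > Sr: period and group pull opposite ways; the across-period shift dominates (35 vs 5 kJ/mol).
As > Pb: both effects reinforce here, so As is clearly the higher of the two.
Ge > As: this pair runs against the simple trend — see the exception note.
O > Ge: both effects reinforce here, so O is clearly the higher of the two.
Br > O: the two effects oppose for this pair; the across-period effect wins (325 vs 141 kJ/mol).
Note the exception: Ge has a higher electron affinity than As, contrary to the simple trend — adding an electron to As's half-filled 4p³ is unfavourable, so Ge (4p²) has the more exothermic EA.
Tabulated electron affinity (kJ/mol): O 141, Ge 119, As 78, Br 325, Sr 5, Pb 35.
So from highest to lowest: Br > O > Ge > As > Pb > Sr.

Br, O, Ge, As, Pb, Sr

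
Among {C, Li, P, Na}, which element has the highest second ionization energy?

Li

IE_2 is the cost of taking one more electron from the +1 cation: C⁺ still has 3 valence electrons; Li⁺ is the bare [He] core; P⁺ still has 4 valence electrons; Na⁺ is the bare [Ne] core.
Breaking into a closed-shell core is much more expensive than removing a leftover valence electron — Na and Li have the largest IE_2 here.
Valence configurations: C⁺ [He]2s²2p¹, P⁺ [Ne]3s²3p².
The numbers (kJ/mol): C 2353, Li 7298, P 1907, Na 4562.
Putting it together, IE_2: P < C < Na < Li.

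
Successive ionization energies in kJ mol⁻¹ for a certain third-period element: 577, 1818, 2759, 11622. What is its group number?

Group 13

Look for the largest jump between consecutive ionization energies: IE4/IE3 ≈ 4.2, far larger than any earlier ratio.
That jump marks the point where a core electron is being removed. So the atom has 3 valence electrons.
A main-group element with 3 valence electrons is in group 13.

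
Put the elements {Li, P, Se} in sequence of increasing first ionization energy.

Li < Se < P

Li is in period 2, group 1; P is in period 3, group 15; Se is in period 4, group 16.
IE₁ increases left→right with effective nuclear charge and decreases top→bottom as the valence shell moves farther out.
Here both period and group differ, so the two effects have to be weighed against each other.
Se > Li: period and group pull opposite ways; the across-period shift dominates (941 vs 520 kJ/mol).
P > Se: the two effects oppose for this pair; the down-group effect wins (1012 vs 941 kJ/mol).
Approximate values (kJ/mol): Li 520, P 1012, Se 941.
So from lowest to highest: Li < Se < P.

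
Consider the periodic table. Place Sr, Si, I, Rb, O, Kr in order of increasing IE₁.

Rb < Sr < Si < I < O < Kr

Removing the outermost electron gets harder across a period and easier down a group.
Neither a single period nor a single group — weigh both effects.
Sr > Rb: both are in period 5; the period trend gives Sr the larger value.
Si > Sr: both effects reinforce here, so Si is clearly the higher of the two.
I > Si: the two effects oppose for this pair; the across-period effect wins (1008 vs 786 kJ/mol).
O > I: the two effects oppose for this pair; the down-group effect wins (1314 vs 1008 kJ/mol).
Kr > O: period and group pull opposite ways; the across-period shift dominates (1351 vs 1314 kJ/mol).
For reference (kJ/mol): O 1314, Si 786, Kr 1351, Rb 403, Sr 550, I 1008.
So from lowest to highest: Rb < Sr < Si < I < O < Kr.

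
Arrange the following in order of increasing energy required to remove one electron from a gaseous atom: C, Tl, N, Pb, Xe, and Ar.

Tl < Pb < C < Xe < N < Ar

C is in period 2, group 14; N is in period 2, group 15; Ar is in period 3, group 18; Xe is in period 5, group 18; Tl is in period 6, group 13; Pb is in period 6, group 14.
Removing the outermost electron gets harder across a period and easier down a group.
Here both period and group differ, so the two effects have to be weighed against each other.
Pb > Tl: both are in period 6; the period trend gives Pb the larger value.
C > Pb: they share group 14; the group trend gives C the larger value.
Xe > C: period and group pull opposite ways; the across-period shift dominates (1170 vs 1086 kJ/mol).
N > Xe: period and group pull opposite ways; the down-group shift dominates (1402 vs 1170 kJ/mol).
Ar > N: the two effects oppose for this pair; the across-period effect wins (1521 vs 1402 kJ/mol).
Approximate values (kJ/mol): C 1086, N 1402, Ar 1521, Xe 1170, Tl 589, Pb 716.
So from lowest to highest: Tl < Pb < C < Xe < N < Ar.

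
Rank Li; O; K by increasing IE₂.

K < O < Li

After 1 electron has been removed, what remains? Li⁺ is the bare [He] core; O⁺ still has 5 valence electrons; K⁺ is the bare [Ar] core.
Usually core removal costs more than valence removal, but here the competition is close: a tightly held n=2 valence electron can cost more to remove than an n=3 core electron, so the actual values have to decide it.
Approximate IE_2 values (kJ/mol): Li 7298, O 3388, K 3052.
Hence IE_2: K < O < Li.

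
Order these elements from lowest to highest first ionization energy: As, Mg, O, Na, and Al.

First ionization energy rises across a period (greater Z_eff holds electrons more tightly) and falls down a group (valence electrons are farther from the nucleus).
These span different periods and groups, so the two trends combine.
Al > Na: Al lies to the right of Na in period 3, so the across-period effect alone puts Al higher.
Mg > Al: this pair runs against the simple trend — see the exception note.
As > Mg: period and group pull opposite ways; the across-period shift dominates (947 vs 738 kJ/mol).
O > As: both effects reinforce here, so O is clearly the higher of the two.
Note the exception: Mg has a higher first ionization energy than Al, contrary to the simple trend — Al's single 3p electron is easier to remove than one from Mg's filled 3s².
Tabulated first ionization energy (kJ/mol): O 1314, Na 496, Mg 738, Al 578, As 947.
So from lowest to highest: Na < Al < Mg < As < O.

Na < Al < Mg < As < O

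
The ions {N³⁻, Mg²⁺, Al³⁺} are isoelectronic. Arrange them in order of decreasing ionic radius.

N³⁻ > Mg²⁺ > Al³⁺

All of these have 10 electrons, so size is governed by nuclear charge alone: the more protons, the stronger the pull on the same electron cloud, and the smaller the ion.
Nuclear charges: Al³⁺ (Z=13), Mg²⁺ (Z=12), N³⁻ (Z=7).
Largest to smallest: N³⁻ > Mg²⁺ > Al³⁺.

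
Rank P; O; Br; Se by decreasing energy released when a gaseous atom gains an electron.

O is in period 2, group 16; P is in period 3, group 15; Se is in period 4, group 16; Br is in period 4, group 17.
Electron affinity generally becomes more exothermic across a period toward the halogens and less exothermic down a group.
These span different periods and groups, so the two trends combine.
O > P: relative to P, both the across-period and down-group shifts push O's electron affinity up.
Se > O: this pair runs against the simple trend — see the exception note.
Br > Se: Br lies to the right of Se in period 4, so the across-period effect alone puts Br higher.
Note the exception: Se has a higher electron affinity than O, contrary to the simple trend — O's compact 2p subshell gives strong electron–electron repulsion on the added electron.
For reference (kJ/mol): O 141, P 72, Se 195, Br 325.
So from highest to lowest: Br > Se > O > P.

Br > Se > O > P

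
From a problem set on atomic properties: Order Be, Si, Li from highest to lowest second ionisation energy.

The second ionization energy removes an electron from the +1 ion. For each element: Be⁺ still has 1 valence electron; Si⁺ still has 3 valence electrons; Li⁺ is the bare [He] core.
Core electrons are held far more tightly than valence electrons, so Li tops the IE_2 order.
Valence configurations: Be⁺ [He]2s¹, Si⁺ [Ne]3s²3p¹.
The numbers (kJ/mol): Be 1757, Si 1577, Li 7298.
Hence IE_2: Si < Be < Li.

Li > Be > Si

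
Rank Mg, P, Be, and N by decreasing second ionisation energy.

N > P > Be > Mg

The second ionization energy removes an electron from the +1 ion. For each element: Mg⁺ still has 1 valence electron; P⁺ still has 4 valence electrons; Be⁺ still has 1 valence electron; N⁺ still has 4 valence electrons.
All are still removing valence electrons, so compare the +1 ions as you would atoms: IE_2 generally rises across a period (higher Z_eff) and falls down a group (larger shell), subject to the usual subshell exceptions.
Valence configurations: Mg⁺ [Ne]3s¹, P⁺ [Ne]3s²3p², Be⁺ [He]2s¹, N⁺ [He]2s²2p².
Approximate IE_2 values (kJ/mol): Mg 1451, P 1907, Be 1757, N 2856.
So the second ionization energies run Mg < Be < P < N.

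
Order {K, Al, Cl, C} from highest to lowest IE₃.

C > K > Cl > Al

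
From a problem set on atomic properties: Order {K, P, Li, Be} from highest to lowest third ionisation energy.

Be > Li > K > P

Consider each +2 ion: K²⁺ is already 1 electron into the core; P²⁺ still has 3 valence electrons; Li²⁺ is already 1 electron into the core; Be²⁺ is the bare [He] core.
Pulling an electron out of a noble-gas core costs far more than removing a remaining valence electron, so K, Li and Be sit at the high end of IE_3.
Approximate IE_3 values (kJ/mol): K 4420, P 2914, Li 11815, Be 14849.
Overall IE_3 order: P < K < Li < Be.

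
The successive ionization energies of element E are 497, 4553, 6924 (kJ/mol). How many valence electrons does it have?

Look for the largest jump between consecutive ionization energies: IE2/IE1 ≈ 9.2, far larger than any earlier ratio.
That jump marks the point where a core electron is being removed. So the atom has 1 valence electron.

1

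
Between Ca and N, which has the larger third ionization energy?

The third ionization energy removes an electron from the +2 ion. For each element: Ca²⁺ is the bare [Ar] core; N²⁺ still has 3 valence electrons.
Pulling an electron out of a noble-gas core costs far more than removing a remaining valence electron, so Ca sits at the high end of IE_3.
Tabulated IE_3 (kJ/mol): Ca 4912, N 4578.
Overall IE_3 order: N < Ca.

Ca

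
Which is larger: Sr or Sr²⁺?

Sr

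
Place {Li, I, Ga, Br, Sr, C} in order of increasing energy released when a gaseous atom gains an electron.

Li is in period 2, group 1; C is in period 2, group 14; Ga is in period 4, group 13; Br is in period 4, group 17; Sr is in period 5, group 2; I is in period 5, group 17.
Atoms with high Z_eff and room in the valence shell (especially the halogens) have the most exothermic electron affinities.
Here both period and group differ, so the two effects have to be weighed against each other.
Ga > Sr: relative to Sr, both the across-period and down-group shifts push Ga's electron affinity up.
Li > Ga: the two effects oppose for this pair; the down-group effect wins (60 vs 29 kJ/mol).
C > Li: both are in period 2; the period trend gives C the larger value.
I > C: period and group pull opposite ways; the across-period shift dominates (295 vs 122 kJ/mol).
Br > I: they share group 17; the group trend gives Br the larger value.
Approximate values (kJ/mol): Li 60, C 122, Ga 29, Br 325, Sr 5, I 295.
So from lowest to highest: Sr < Ga < Li < C < I < Br.

Sr < Ga < Li < C < I < Br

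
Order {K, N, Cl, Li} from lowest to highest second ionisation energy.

After 1 electron has been removed, what remains? K⁺ is the bare [Ar] core; N⁺ still has 4 valence electrons; Cl⁺ still has 6 valence electrons; Li⁺ is the bare [He] core.
Pulling an electron out of a noble-gas core costs far more than removing a remaining valence electron, so K and Li sit at the high end of IE_2.
Valence configurations: N⁺ [He]2s²2p², Cl⁺ [Ne]3s²3p⁴.
Tabulated IE_2 (kJ/mol): K 3052, N 2856, Cl 2298, Li 7298.
Hence IE_2: Cl < N < K < Li.

Cl < N < K < Li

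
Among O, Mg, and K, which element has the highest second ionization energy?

O

IE_2 is the cost of taking one more electron from the +1 cation: O⁺ still has 5 valence electrons; Mg⁺ still has 1 valence electron; K⁺ is the bare [Ar] core.
Usually core removal costs more than valence removal, but here the competition is close: a tightly held n=2 valence electron can cost more to remove than an n=3 core electron, so the actual values have to decide it.
Valence configurations: O⁺ [He]2s²2p³, Mg⁺ [Ne]3s¹.
Tabulated IE_2 (kJ/mol): O 3388, Mg 1451, K 3052.
Hence IE_2: Mg < K < O.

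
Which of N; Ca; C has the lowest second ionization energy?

Ca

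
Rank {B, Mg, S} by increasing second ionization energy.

After 1 electron has been removed, what remains? B⁺ still has 2 valence electrons; Mg⁺ still has 1 valence electron; S⁺ still has 5 valence electrons.
All are still removing valence electrons, so compare the +1 ions as you would atoms: IE_2 generally rises across a period (higher Z_eff) and falls down a group (larger shell), subject to the usual subshell exceptions.
Valence configurations: B⁺ [He]2s², Mg⁺ [Ne]3s¹, S⁺ [Ne]3s²3p³.
Tabulated IE_2 (kJ/mol): B 2427, Mg 1451, S 2252.
Putting it together, IE_2: Mg < S < B.

Mg, S, B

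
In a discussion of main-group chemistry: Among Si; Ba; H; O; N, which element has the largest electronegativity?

O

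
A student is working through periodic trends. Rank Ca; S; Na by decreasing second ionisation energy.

Na > S > Ca

Consider each +1 ion: Ca⁺ still has 1 valence electron; S⁺ still has 5 valence electrons; Na⁺ is the bare [Ne] core.
Core electrons are held far more tightly than valence electrons, so Na tops the IE_2 order.
Valence configurations: Ca⁺ [Ar]4s¹, S⁺ [Ne]3s²3p³.
Tabulated IE_2 (kJ/mol): Ca 1145, S 2252, Na 4562.
So the second ionization energies run Ca < S < Na.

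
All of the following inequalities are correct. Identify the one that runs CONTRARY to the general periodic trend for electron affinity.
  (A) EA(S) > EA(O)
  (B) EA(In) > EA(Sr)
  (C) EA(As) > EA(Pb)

(A)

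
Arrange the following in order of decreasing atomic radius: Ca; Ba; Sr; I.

Moving right in a period, electrons are added to the same shell under a stronger nuclear pull, so atoms get smaller; moving down, a new shell is opened and atoms get larger.
Here both period and group differ, so the two effects have to be weighed against each other.
Ca > I: period and group pull opposite ways; the across-period shift dominates (171 vs 133 pm).
Sr > Ca: Sr sits below Ca in group 2, so the down-group effect alone puts Sr larger.
Ba > Sr: they share group 2; the group trend gives Ba the larger value.
Approximate values (pm): Ca 171, Sr 185, I 133, Ba 196.
So from largest to smallest: Ba > Sr > Ca > I.

Ba, Sr, Ca, I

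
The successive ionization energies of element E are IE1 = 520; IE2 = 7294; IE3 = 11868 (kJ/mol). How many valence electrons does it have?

1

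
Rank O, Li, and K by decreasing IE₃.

The third ionization energy removes an electron from the +2 ion. For each element: O²⁺ still has 4 valence electrons; Li²⁺ is already 1 electron into the core; K²⁺ is already 1 electron into the core.
Usually core removal costs more than valence removal, but here the competition is close: a tightly held n=2 valence electron can cost more to remove than an n=3 core electron, so the actual values have to decide it.
The numbers (kJ/mol): O 5300, Li 11815, K 4420.
Overall IE_3 order: K < O < Li.

Li > O > K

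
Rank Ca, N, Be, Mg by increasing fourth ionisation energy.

IE_4 is the cost of taking one more electron from the +3 cation: Ca³⁺ is already 1 electron into the core; N³⁺ still has 2 valence electrons; Be³⁺ is already 1 electron into the core; Mg³⁺ is already 1 electron into the core.
Usually core removal costs more than valence removal, but here the competition is close: a tightly held n=2 valence electron can cost more to remove than an n=3 core electron, so the actual values have to decide it.
Tabulated IE_4 (kJ/mol): Ca 6491, N 7475, Be 21007, Mg 10543.
Overall IE_4 order: Ca < N < Mg < Be.

Ca < N < Mg < Be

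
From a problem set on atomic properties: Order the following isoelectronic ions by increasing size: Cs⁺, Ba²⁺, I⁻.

All of these have 54 electrons, so size is governed by nuclear charge alone: the more protons, the stronger the pull on the same electron cloud, and the smaller the ion.
Nuclear charges: Ba²⁺ (Z=56), Cs⁺ (Z=55), I⁻ (Z=53).
Smallest to largest: Ba²⁺ < Cs⁺ < I⁻.

Ba²⁺ < Cs⁺ < I⁻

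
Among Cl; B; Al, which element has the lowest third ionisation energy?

The third ionization energy removes an electron from the +2 ion. For each element: Cl²⁺ still has 5 valence electrons; B²⁺ still has 1 valence electron; Al²⁺ still has 1 valence electron.
All are still removing valence electrons, so compare the +2 ions as you would atoms: IE_3 generally rises across a period (higher Z_eff) and falls down a group (larger shell), subject to the usual subshell exceptions.
Valence configurations: Cl²⁺ [Ne]3s²3p³, B²⁺ [He]2s¹, Al²⁺ [Ne]3s¹.
The numbers (kJ/mol): Cl 3822, B 3660, Al 2745.
Overall IE_3 order: Al < B < Cl.

Al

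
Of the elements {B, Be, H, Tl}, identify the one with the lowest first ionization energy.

H is in period 1, group 1; Be is in period 2, group 2; B is in period 2, group 13; Tl is in period 6, group 13.
Across a period the outer electron is held more tightly (higher IE₁); down a group it sits in a higher shell, more shielded, and comes off more easily.
These span different periods and groups, so the two trends combine.
B > Tl: B sits above Tl in group 13, so the down-group effect alone puts B higher.
Be > B: this pair runs against the simple trend — see the exception note.
H > Be: the two effects oppose for this pair; the down-group effect wins (1312 vs 900 kJ/mol).
Note the exception: Be has a higher first ionization energy than B, contrary to the simple trend — removing B's lone 2p electron is easier than breaking Be's filled 2s².
Approximate values (kJ/mol): H 1312, Be 900, B 801, Tl 589.
The lowest first ionization energy among these belongs to Tl.

Tl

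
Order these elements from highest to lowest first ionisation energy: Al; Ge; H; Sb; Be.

Across a period the outer electron is held more tightly (higher IE₁); down a group it sits in a higher shell, more shielded, and comes off more easily.
A diagonal step moves right (one effect) and down (the opposite effect) at once.
Ge > Al: the two effects oppose for this pair; the across-period effect wins (762 vs 578 kJ/mol).
Sb > Ge: period and group pull opposite ways; the across-period shift dominates (831 vs 762 kJ/mol).
Be > Sb: the two effects oppose for this pair; the down-group effect wins (900 vs 831 kJ/mol).
H > Be: period and group pull opposite ways; the down-group shift dominates (1312 vs 900 kJ/mol).
Tabulated first ionization energy (kJ/mol): H 1312, Be 900, Al 578, Ge 762, Sb 831.
So from highest to lowest: H > Be > Sb > Ge > Al.

H > Be > Sb > Ge > Al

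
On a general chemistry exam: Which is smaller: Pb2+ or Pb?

Forming Pb2+ removes 2 electrons from Pb. Fewer electrons for the same nuclear charge means less shielding and a higher Z_eff on the remaining electrons.
A cation is smaller than its parent atom: Pb2+ < Pb.

Pb2+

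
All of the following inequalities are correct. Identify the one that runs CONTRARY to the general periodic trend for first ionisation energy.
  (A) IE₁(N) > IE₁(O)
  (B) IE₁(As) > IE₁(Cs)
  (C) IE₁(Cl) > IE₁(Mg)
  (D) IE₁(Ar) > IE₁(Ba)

(A)

The general trend: first ionisation energy increases across a period and decreases down a group.
(A) N (period 2, group 15) vs O (period 2, group 16): the stated order contradicts the simple trend.
(B) As (period 4, group 15) vs Cs (period 6, group 1): the stated order agrees with the simple trend.
(C) Cl (period 3, group 17) vs Mg (period 3, group 2): the stated order agrees with the simple trend.
(D) Ar (period 3, group 18) vs Ba (period 6, group 2): the stated order agrees with the simple trend.
The exception is (A): pairing an electron in O's 2p⁴ costs repulsion energy, so O ionizes more easily than half-filled N (2p³).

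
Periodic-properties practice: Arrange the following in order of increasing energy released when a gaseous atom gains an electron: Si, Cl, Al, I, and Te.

Al < Si < Te < I < Cl

Al is in period 3, group 13; Si is in period 3, group 14; Cl is in period 3, group 17; Te is in period 5, group 16; I is in period 5, group 17.
Adding an electron releases more energy for atoms nearer the top right (short of the noble gases).
These span different periods and groups, so the two trends combine.
Si > Al: Si lies to the right of Al in period 3, so the across-period effect alone puts Si higher.
Te > Si: period and group pull opposite ways; the across-period shift dominates (190 vs 134 kJ/mol).
I > Te: both are in period 5; the period trend gives I the larger value.
Cl > I: they share group 17; the group trend gives Cl the larger value.
For reference (kJ/mol): Al 42, Si 134, Cl 349, Te 190, I 295.
So from lowest to highest: Al < Si < Te < I < Cl.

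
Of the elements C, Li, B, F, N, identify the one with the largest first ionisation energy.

Li is in period 2, group 1; B is in period 2, group 13; C is in period 2, group 14; N is in period 2, group 15; F is in period 2, group 17.
Across a period the outer electron is held more tightly (higher IE₁); down a group it sits in a higher shell, more shielded, and comes off more easily.
All lie in period 2, so first ionization energy increases left to right.
The largest first ionisation energy among these belongs to F.

F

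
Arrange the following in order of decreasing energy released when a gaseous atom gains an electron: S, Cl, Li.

Cl > S > Li

Li is in period 2, group 1; S is in period 3, group 16; Cl is in period 3, group 17.
EA tends to increase across a period and decrease down a group, though the pattern is less regular than for IE or radius.
Here both period and group differ, so the two effects have to be weighed against each other.
S > Li: period and group pull opposite ways; the across-period shift dominates (200 vs 60 kJ/mol).
Cl > S: Cl lies to the right of S in period 3, so the across-period effect alone puts Cl higher.
Approximate values (kJ/mol): Li 60, S 200, Cl 349.
So from highest to lowest: Cl > S > Li.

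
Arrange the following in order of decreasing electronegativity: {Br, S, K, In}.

Br > S > In > K

S is in period 3, group 16; K is in period 4, group 1; Br is in period 4, group 17; In is in period 5, group 13.
Electronegativity increases across a period and decreases down a group, tracking effective nuclear charge and atomic size.
Here both period and group differ, so the two effects have to be weighed against each other.
In > K: period and group pull opposite ways; the across-period shift dominates (1.78 vs 0.82).
S > In: relative to In, both the across-period and down-group shifts push S's electronegativity up.
Br > S: the two effects oppose for this pair; the across-period effect wins (2.96 vs 2.58).
Approximate values (Pauling): S 2.58, K 0.82, Br 2.96, In 1.78.
So from highest to lowest: Br > S > In > K.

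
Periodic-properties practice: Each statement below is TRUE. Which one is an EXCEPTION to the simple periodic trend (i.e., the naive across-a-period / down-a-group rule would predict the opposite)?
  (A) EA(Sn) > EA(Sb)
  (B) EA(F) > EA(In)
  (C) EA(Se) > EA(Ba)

(A)

The general trend: electron affinity increases across a period and decreases down a group.
(A) Sn (period 5, group 14) vs Sb (period 5, group 15): the stated order contradicts the simple trend.
(B) F (period 2, group 17) vs In (period 5, group 13): the stated order agrees with the simple trend.
(C) Se (period 4, group 16) vs Ba (period 6, group 2): the stated order agrees with the simple trend.
The exception is (A): adding an electron to Sb's half-filled 5p³ is unfavourable, so Sn has the more exothermic EA.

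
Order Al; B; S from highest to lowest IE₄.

B > Al > S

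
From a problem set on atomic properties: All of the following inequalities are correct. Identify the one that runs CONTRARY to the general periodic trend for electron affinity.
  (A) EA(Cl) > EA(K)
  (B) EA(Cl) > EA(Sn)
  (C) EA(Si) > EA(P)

(C)

The general trend: electron affinity increases across a period and decreases down a group.
(A) Cl (period 3, group 17) vs K (period 4, group 1): the stated order agrees with the simple trend.
(B) Cl (period 3, group 17) vs Sn (period 5, group 14): the stated order agrees with the simple trend.
(C) Si (period 3, group 14) vs P (period 3, group 15): the stated order contradicts the simple trend.
The exception is (C): adding an electron to P's half-filled 3p³ is unfavourable, so Si (3p²) has the more exothermic EA.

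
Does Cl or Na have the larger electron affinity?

Cl

Na is in period 3, group 1; Cl is in period 3, group 17.
Atoms with high Z_eff and room in the valence shell (especially the halogens) have the most exothermic electron affinities.
All lie in period 3, so electron affinity increases left to right.
So Cl has the larger electron affinity (Cl > Na).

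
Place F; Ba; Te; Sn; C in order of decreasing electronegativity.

C is in period 2, group 14; F is in period 2, group 17; Sn is in period 5, group 14; Te is in period 5, group 16; Ba is in period 6, group 2.
Smaller atoms with higher effective nuclear charge are more electronegative.
These span different periods and groups, so the two trends combine.
Sn > Ba: both effects reinforce here, so Sn is clearly the higher of the two.
Te > Sn: both are in period 5; the period trend gives Te the larger value.
C > Te: period and group pull opposite ways; the down-group shift dominates (2.55 vs 2.10).
F > C: both are in period 2; the period trend gives F the larger value.
Approximate values (Pauling): C 2.55, F 3.98, Sn 1.96, Te 2.10, Ba 0.89.
So from highest to lowest: F > C > Te > Sn > Ba.

F > C > Te > Sn > Ba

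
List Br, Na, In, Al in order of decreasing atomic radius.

Na is in period 3, group 1; Al is in period 3, group 13; Br is in period 4, group 17; In is in period 5, group 13.
Atomic radius shrinks across a period as nuclear charge pulls the same shell inward, and grows down a group as new shells are added.
Here both period and group differ, so the two effects have to be weighed against each other.
Al > Br: the two effects oppose for this pair; the across-period effect wins (126 vs 114 pm).
In > Al: they share group 13; the group trend gives In the larger value.
Na > In: period and group pull opposite ways; the across-period shift dominates (155 vs 142 pm).
Approximate values (pm): Na 155, Al 126, Br 114, In 142.
So from largest to smallest: Na > In > Al > Br.

Na > In > Al > Br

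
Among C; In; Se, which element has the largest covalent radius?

In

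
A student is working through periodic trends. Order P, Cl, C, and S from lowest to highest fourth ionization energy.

Consider each +3 ion: P³⁺ still has 2 valence electrons; Cl³⁺ still has 4 valence electrons; C³⁺ still has 1 valence electron; S³⁺ still has 3 valence electrons.
All are still removing valence electrons, so compare the +3 ions as you would atoms: IE_4 generally rises across a period (higher Z_eff) and falls down a group (larger shell), subject to the usual subshell exceptions.
Valence configurations: P³⁺ [Ne]3s², Cl³⁺ [Ne]3s²3p², C³⁺ [He]2s¹, S³⁺ [Ne]3s²3p¹.
S³⁺ loses a lone 3p electron whereas P³⁺ must break into a filled 3s² pair, so IE_4(P) > IE_4(S) even though S has the higher nuclear charge.
Approximate IE_4 values (kJ/mol): P 4964, Cl 5159, C 6223, S 4556.
So the fourth ionization energies run S < P < Cl < C.

S < P < Cl < C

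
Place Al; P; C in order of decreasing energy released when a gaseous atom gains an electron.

Adding an electron releases more energy for atoms nearer the top right (short of the noble gases).
These span different periods and groups, so the two trends combine.
P > Al: P lies to the right of Al in period 3, so the across-period effect alone puts P higher.
C > P: period and group pull opposite ways; the down-group shift dominates (122 vs 72 kJ/mol).
Tabulated electron affinity (kJ/mol): C 122, Al 42, P 72.
So from highest to lowest: C > P > Al.

C > P > Al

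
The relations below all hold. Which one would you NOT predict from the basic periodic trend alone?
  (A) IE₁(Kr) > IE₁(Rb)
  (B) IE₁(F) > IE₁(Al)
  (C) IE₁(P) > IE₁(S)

(C)

The general trend: first ionisation energy increases across a period and decreases down a group.
(A) Kr (period 4, group 18) vs Rb (period 5, group 1): the stated order agrees with the simple trend.
(B) F (period 2, group 17) vs Al (period 3, group 13): the stated order agrees with the simple trend.
(C) P (period 3, group 15) vs S (period 3, group 16): the stated order contradicts the simple trend.
The exception is (C): S (3p⁴) ionizes more easily than half-filled P (3p³) because the paired 3p electron in S is pushed out by e⁻–e⁻ repulsion.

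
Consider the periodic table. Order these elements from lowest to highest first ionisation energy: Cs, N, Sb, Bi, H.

Cs < Bi < Sb < H < N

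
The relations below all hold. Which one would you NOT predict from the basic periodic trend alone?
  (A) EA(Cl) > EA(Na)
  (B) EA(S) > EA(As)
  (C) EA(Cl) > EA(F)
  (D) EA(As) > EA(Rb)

(C)

The general trend: electron affinity increases across a period and decreases down a group.
(A) Cl (period 3, group 17) vs Na (period 3, group 1): the stated order agrees with the simple trend.
(B) S (period 3, group 16) vs As (period 4, group 15): the stated order agrees with the simple trend.
(C) Cl (period 3, group 17) vs F (period 2, group 17): the stated order contradicts the simple trend.
(D) As (period 4, group 15) vs Rb (period 5, group 1): the stated order agrees with the simple trend.
The exception is (C): F's small 2p subshell makes the incoming electron feel strong e⁻–e⁻ repulsion, so Cl actually releases more energy on gaining an electron.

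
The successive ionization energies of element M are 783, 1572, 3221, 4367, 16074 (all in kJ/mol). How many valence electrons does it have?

4

Look for the largest jump between consecutive ionization energies: IE5/IE4 ≈ 3.7, far larger than any earlier ratio.
That jump marks the point where a core electron is being removed. So the atom has 4 valence electrons.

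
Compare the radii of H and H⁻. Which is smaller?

H

Forming H⁻ adds 1 electron to H. More electron–electron repulsion in the same shell, with unchanged nuclear charge, lets the cloud expand.
An anion is larger than its parent atom: H⁻ > H.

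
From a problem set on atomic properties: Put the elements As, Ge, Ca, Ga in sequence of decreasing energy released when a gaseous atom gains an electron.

Ge, As, Ga, Ca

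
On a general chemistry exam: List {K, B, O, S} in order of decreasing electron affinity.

S > O > K > B

Atoms with high Z_eff and room in the valence shell (especially the halogens) have the most exothermic electron affinities.
Here both period and group differ, so the two effects have to be weighed against each other.
K > B: this pair runs against the simple trend — see the exception note.
O > K: relative to K, both the across-period and down-group shifts push O's electron affinity up.
S > O: this pair runs against the simple trend — see the exception note.
Note the exception: K has a higher electron affinity than B, contrary to the simple trend — B's ns²np¹ configuration gives only a small electron affinity — the sparsely filled np subshell binds an added electron weakly.
Note the exception: S has a higher electron affinity than O, contrary to the simple trend — the compact 2p subshell of O repels the added electron more than S's larger 3p does.
Tabulated electron affinity (kJ/mol): B 27, O 141, S 200, K 48.
So from highest to lowest: S > O > K > B.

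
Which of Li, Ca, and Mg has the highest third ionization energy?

The third ionization energy removes an electron from the +2 ion. For each element: Li²⁺ is already 1 electron into the core; Ca²⁺ is the bare [Ar] core; Mg²⁺ is the bare [Ne] core.
All of these are removing an electron from a noble-gas core or deeper; the smaller core (lower principal quantum number) is held far more tightly, and within a period the higher nuclear charge binds the same core more tightly.
Approximate IE_3 values (kJ/mol): Li 11815, Ca 4912, Mg 7733.
So the third ionization energies run Ca < Mg < Li.

Li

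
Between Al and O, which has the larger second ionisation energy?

O

The second ionization energy removes an electron from the +1 ion. For each element: Al⁺ still has 2 valence electrons; O⁺ still has 5 valence electrons.
All are still removing valence electrons, so compare the +1 ions as you would atoms: IE_2 generally rises across a period (higher Z_eff) and falls down a group (larger shell), subject to the usual subshell exceptions.
Valence configurations: Al⁺ [Ne]3s², O⁺ [He]2s²2p³.
Approximate IE_2 values (kJ/mol): Al 1817, O 3388.
Hence IE_2: Al < O.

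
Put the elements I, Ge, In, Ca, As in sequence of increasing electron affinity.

Atoms with high Z_eff and room in the valence shell (especially the halogens) have the most exothermic electron affinities.
Here both period and group differ, so the two effects have to be weighed against each other.
In > Ca: the two effects oppose for this pair; the across-period effect wins (29 vs 2 kJ/mol).
As > In: relative to In, both the across-period and down-group shifts push As's electron affinity up.
Ge > As: this pair runs against the simple trend — see the exception note.
I > Ge: period and group pull opposite ways; the across-period shift dominates (295 vs 119 kJ/mol).
Note the exception: Ge has a higher electron affinity than As, contrary to the simple trend — adding an electron to As's half-filled 4p³ is unfavourable, so Ge (4p²) has the more exothermic EA.
For reference (kJ/mol): Ca 2, Ge 119, As 78, In 29, I 295.
So from lowest to highest: Ca < In < As < Ge < I.

Ca, In, As, Ge, I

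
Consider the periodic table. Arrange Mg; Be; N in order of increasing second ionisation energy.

The second ionization energy removes an electron from the +1 ion. For each element: Mg⁺ still has 1 valence electron; Be⁺ still has 1 valence electron; N⁺ still has 4 valence electrons.
All are still removing valence electrons, so compare the +1 ions as you would atoms: IE_2 generally rises across a period (higher Z_eff) and falls down a group (larger shell), subject to the usual subshell exceptions.
Valence configurations: Mg⁺ [Ne]3s¹, Be⁺ [He]2s¹, N⁺ [He]2s²2p².
Tabulated IE_2 (kJ/mol): Mg 1451, Be 1757, N 2856.
Hence IE_2: Mg < Be < N.

Mg < Be < N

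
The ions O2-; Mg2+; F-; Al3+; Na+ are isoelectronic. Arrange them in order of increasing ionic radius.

Al3+, Mg2+, Na+, F-, O2-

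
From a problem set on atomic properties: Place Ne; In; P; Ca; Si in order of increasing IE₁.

Ne is in period 2, group 18; Si is in period 3, group 14; P is in period 3, group 15; Ca is in period 4, group 2; In is in period 5, group 13.
First ionization energy rises across a period (greater Z_eff holds electrons more tightly) and falls down a group (valence electrons are farther from the nucleus).
These span different periods and groups, so the two trends combine.
Ca > In: period and group pull opposite ways; the down-group shift dominates (590 vs 558 kJ/mol).
Si > Ca: relative to Ca, both the across-period and down-group shifts push Si's first ionization energy up.
P > Si: P lies to the right of Si in period 3, so the across-period effect alone puts P higher.
Ne > P: relative to P, both the across-period and down-group shifts push Ne's first ionization energy up.
Tabulated first ionization energy (kJ/mol): Ne 2081, Si 786, P 1012, Ca 590, In 558.
So from lowest to highest: In < Ca < Si < P < Ne.

In < Ca < Si < P < Ne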